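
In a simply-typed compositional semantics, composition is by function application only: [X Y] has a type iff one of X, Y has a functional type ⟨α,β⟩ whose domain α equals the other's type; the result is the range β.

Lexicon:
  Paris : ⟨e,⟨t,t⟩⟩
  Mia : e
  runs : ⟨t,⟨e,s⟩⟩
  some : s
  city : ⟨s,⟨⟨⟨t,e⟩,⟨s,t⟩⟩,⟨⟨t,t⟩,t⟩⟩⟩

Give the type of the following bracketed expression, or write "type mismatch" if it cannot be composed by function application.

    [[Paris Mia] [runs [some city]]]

[Paris Mia] — Paris of type ⟨e,⟨t,t⟩⟩ combines with Mia of type e: type ⟨t,t⟩.
[some city] — city of type ⟨s,⟨⟨⟨t,e⟩,⟨s,t⟩⟩,⟨⟨t,t⟩,t⟩⟩⟩ combines with some of type s: type ⟨⟨⟨t,e⟩,⟨s,t⟩⟩,⟨⟨t,t⟩,t⟩⟩.
At [runs [some city]]: neither ⟨t,⟨e,s⟩⟩ nor ⟨⟨⟨t,e⟩,⟨s,t⟩⟩,⟨⟨t,t⟩,t⟩⟩ can take the other as argument; the node is ill-typed.

type mismatch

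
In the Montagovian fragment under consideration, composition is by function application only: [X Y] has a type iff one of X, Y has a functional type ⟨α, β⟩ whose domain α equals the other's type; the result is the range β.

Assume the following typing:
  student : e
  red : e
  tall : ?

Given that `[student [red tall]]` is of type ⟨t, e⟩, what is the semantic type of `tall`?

For [student [red tall]] to have type ⟨t, e⟩ with student of type e, [red tall] must be the function: [red tall] : ⟨e, ⟨t, e⟩⟩.
For [red tall] to have type ⟨e, ⟨t, e⟩⟩ with red of type e, tall must be the function: tall : ⟨e, ⟨e, ⟨t, e⟩⟩⟩.

⟨e, ⟨e, ⟨t, e⟩⟩⟩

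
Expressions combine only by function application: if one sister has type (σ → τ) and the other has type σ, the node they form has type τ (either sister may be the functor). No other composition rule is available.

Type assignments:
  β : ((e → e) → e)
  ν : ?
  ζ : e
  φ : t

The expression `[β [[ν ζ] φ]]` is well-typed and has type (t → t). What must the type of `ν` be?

[β [[ν ζ] φ]] is required to be (t → t). β : ((e → e) → e) cannot yield (t → t) as functor, so [[ν ζ] φ] : (((e → e) → e) → (t → t)).
[[ν ζ] φ] is required to be (((e → e) → e) → (t → t)). φ : t cannot yield (((e → e) → e) → (t → t)) as functor, so [ν ζ] : (t → (((e → e) → e) → (t → t))).
[ν ζ] is required to be (t → (((e → e) → e) → (t → t))). ζ : e cannot yield (t → (((e → e) → e) → (t → t))) as functor, so ν : (e → (t → (((e → e) → e) → (t → t)))).

(e → (t → (((e → e) → e) → (t → t))))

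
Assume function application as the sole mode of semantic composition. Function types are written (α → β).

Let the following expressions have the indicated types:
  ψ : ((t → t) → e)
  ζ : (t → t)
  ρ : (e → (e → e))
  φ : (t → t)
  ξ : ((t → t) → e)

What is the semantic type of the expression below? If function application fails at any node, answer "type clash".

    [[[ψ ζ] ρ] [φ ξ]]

[ψ ζ]: ((t → t) → e) applied to (t → t) yields e.
[[ψ ζ] ρ]: (e → (e → e)) applied to e yields (e → e).
[φ ξ]: ((t → t) → e) applied to (t → t) yields e.
[[[ψ ζ] ρ] [φ ξ]]: (e → e) applied to e yields e.

e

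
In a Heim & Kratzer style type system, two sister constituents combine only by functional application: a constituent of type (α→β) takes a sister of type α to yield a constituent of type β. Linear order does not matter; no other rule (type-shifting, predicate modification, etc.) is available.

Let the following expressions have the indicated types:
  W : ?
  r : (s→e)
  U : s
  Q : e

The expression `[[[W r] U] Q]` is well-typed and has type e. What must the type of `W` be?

((s→e)→(s→(e→e)))

[[[W r] U] Q] is required to be e. Q : e cannot yield e as functor, so [[W r] U] : (e→e).
[[W r] U] is required to be (e→e). U : s cannot yield (e→e) as functor, so [W r] : (s→(e→e)).
[W r] is required to be (s→(e→e)). r : (s→e) cannot yield (s→(e→e)) as functor, so W : ((s→e)→(s→(e→e))).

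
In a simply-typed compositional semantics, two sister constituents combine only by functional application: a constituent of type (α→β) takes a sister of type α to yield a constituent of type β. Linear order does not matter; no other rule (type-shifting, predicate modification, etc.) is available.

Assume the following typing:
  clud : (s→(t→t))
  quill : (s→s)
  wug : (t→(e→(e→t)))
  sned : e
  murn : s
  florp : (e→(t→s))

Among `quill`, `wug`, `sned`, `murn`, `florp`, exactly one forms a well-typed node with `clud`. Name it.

murn

quill : (s→s) — no; clud wants s, and quill wants s.
wug : (t→(e→(e→t))) — no; clud wants s, and wug wants t.
sned : e — no; clud wants s, and sned wants nothing (atomic).
murn — combines: clud : (s→(t→t)) takes murn : s as argument, giving (t→t).
florp : (e→(t→s)) — no; clud wants s, and florp wants e.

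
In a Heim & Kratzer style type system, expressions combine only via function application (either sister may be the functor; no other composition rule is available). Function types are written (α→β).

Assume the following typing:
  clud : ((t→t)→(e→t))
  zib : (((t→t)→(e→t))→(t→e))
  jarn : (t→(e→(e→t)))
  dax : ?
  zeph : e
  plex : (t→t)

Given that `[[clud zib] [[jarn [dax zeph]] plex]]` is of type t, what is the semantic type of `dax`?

(e→((t→(e→(e→t)))→((t→t)→((t→e)→t))))

[[clud zib] [[jarn [dax zeph]] plex]] must have type t. The sister [clud zib] has type (t→e); that is not a function onto t, so [[jarn [dax zeph]] plex] must be the functor, of type ((t→e)→t).
[[jarn [dax zeph]] plex] must have type ((t→e)→t). The sister plex has type (t→t); that is not a function onto ((t→e)→t), so [jarn [dax zeph]] must be the functor, of type ((t→t)→((t→e)→t)).
[jarn [dax zeph]] must have type ((t→t)→((t→e)→t)). The sister jarn has type (t→(e→(e→t))); that is not a function onto ((t→t)→((t→e)→t)), so [dax zeph] must be the functor, of type ((t→(e→(e→t)))→((t→t)→((t→e)→t))).
[dax zeph] must have type ((t→(e→(e→t)))→((t→t)→((t→e)→t))). The sister zeph has type e; that is not a function onto ((t→(e→(e→t)))→((t→t)→((t→e)→t))), so dax must be the functor, of type (e→((t→(e→(e→t)))→((t→t)→((t→e)→t)))).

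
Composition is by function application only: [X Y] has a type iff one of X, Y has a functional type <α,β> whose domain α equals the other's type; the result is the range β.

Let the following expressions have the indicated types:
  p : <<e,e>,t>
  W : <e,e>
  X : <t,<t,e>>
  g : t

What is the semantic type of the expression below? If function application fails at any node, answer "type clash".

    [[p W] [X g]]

e

[p W]: functor p : <<e,e>,t>, argument W : <e,e>; result t.
[X g]: functor X : <t,<t,e>>, argument g : t; result <t,e>.
[[p W] [X g]]: functor [X g] : <t,e>, argument [p W] : t; result e.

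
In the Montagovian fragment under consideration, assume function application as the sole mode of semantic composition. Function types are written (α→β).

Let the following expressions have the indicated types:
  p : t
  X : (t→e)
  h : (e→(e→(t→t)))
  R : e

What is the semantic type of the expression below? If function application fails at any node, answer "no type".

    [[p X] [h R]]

[p X]: functor X : (t→e), argument p : t; result e.
[h R]: functor h : (e→(e→(t→t))), argument R : e; result (e→(t→t)).
[[p X] [h R]]: functor [h R] : (e→(t→t)), argument [p X] : e; result (t→t).

(t→t)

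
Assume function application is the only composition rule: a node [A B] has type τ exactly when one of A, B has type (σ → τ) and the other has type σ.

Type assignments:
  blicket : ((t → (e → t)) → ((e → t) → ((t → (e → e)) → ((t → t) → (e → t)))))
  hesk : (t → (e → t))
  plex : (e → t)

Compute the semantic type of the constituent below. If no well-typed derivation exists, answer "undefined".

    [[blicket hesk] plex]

((t → (e → e)) → ((t → t) → (e → t)))

[blicket hesk]: blicket is ((t → (e → t)) → ((e → t) → ((t → (e → e)) → ((t → t) → (e → t))))), hesk is (t → (e → t)); result ((e → t) → ((t → (e → e)) → ((t → t) → (e → t)))).
[[blicket hesk] plex]: [blicket hesk] is ((e → t) → ((t → (e → e)) → ((t → t) → (e → t)))), plex is (e → t); result ((t → (e → e)) → ((t → t) → (e → t))).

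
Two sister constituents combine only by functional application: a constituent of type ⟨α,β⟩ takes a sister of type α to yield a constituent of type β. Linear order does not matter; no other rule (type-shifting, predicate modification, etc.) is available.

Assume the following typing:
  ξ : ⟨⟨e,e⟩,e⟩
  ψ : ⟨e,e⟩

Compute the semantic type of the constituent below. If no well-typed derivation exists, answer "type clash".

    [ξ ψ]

e

[ξ ψ]: ⟨⟨e,e⟩,e⟩ applied to ⟨e,e⟩ yields e.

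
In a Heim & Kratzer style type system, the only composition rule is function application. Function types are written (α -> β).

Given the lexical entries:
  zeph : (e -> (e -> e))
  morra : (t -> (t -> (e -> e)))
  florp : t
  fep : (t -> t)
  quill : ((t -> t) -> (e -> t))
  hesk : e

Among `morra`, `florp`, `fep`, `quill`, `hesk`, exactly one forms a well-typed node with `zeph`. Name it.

morra : (t -> (t -> (e -> e))) — no; zeph wants e, and morra wants t.
florp : t — no; zeph wants e, and florp wants nothing (atomic).
fep : (t -> t) — no; zeph wants e, and fep wants t.
quill : ((t -> t) -> (e -> t)) — no; zeph wants e, and quill wants (t -> t).
hesk — combines: zeph : (e -> (e -> e)) takes hesk : e as argument, giving (e -> e).

hesk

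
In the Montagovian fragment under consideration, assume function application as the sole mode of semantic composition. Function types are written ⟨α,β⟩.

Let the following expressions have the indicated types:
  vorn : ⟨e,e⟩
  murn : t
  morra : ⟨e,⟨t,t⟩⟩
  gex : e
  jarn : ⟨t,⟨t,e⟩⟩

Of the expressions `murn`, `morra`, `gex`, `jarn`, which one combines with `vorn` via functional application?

murn : t — neither side's domain matches the other.
morra : ⟨e,⟨t,t⟩⟩ — neither side's domain matches the other.
gex — combines: vorn : ⟨e,e⟩ takes gex : e as argument, giving e.
jarn : ⟨t,⟨t,e⟩⟩ — neither side's domain matches the other.

gex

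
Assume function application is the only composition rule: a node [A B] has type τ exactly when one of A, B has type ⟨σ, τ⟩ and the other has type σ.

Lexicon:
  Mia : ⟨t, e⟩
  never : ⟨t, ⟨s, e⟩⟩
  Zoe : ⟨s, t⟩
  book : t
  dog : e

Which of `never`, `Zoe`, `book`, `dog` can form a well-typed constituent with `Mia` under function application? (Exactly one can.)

book

never : ⟨t, ⟨s, e⟩⟩ — does not combine with Mia.
Zoe : ⟨s, t⟩ — does not combine with Mia.
book — combines: Mia : ⟨t, e⟩ takes book : t as argument, giving e.
dog : e — does not combine with Mia.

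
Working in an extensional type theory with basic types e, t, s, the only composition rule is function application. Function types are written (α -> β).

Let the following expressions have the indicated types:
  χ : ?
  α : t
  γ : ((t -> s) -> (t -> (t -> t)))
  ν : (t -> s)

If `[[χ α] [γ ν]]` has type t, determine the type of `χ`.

(t -> ((t -> (t -> t)) -> t))

[[χ α] [γ ν]] must have type t. The sister [γ ν] has type (t -> (t -> t)); that is not a function onto t, so [χ α] must be the functor, of type ((t -> (t -> t)) -> t).
[χ α] must have type ((t -> (t -> t)) -> t). The sister α has type t; that is not a function onto ((t -> (t -> t)) -> t), so χ must be the functor, of type (t -> ((t -> (t -> t)) -> t)).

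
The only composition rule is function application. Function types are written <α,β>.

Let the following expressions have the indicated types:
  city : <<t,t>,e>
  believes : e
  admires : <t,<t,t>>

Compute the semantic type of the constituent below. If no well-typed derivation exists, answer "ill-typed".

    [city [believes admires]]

[believes admires]: e with <t,<t,t>> — neither is a function whose domain matches the other; composition fails here.

ill-typed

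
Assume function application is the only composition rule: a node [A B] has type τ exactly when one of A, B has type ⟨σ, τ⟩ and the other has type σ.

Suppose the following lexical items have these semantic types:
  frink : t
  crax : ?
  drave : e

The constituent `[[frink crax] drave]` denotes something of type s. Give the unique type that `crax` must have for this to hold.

[[frink crax] drave] must have type s. The sister drave has type e; that is not a function onto s, so [frink crax] must be the functor, of type ⟨e, s⟩.
[frink crax] must have type ⟨e, s⟩. The sister frink has type t; that is not a function onto ⟨e, s⟩, so crax must be the functor, of type ⟨t, ⟨e, s⟩⟩.

⟨t, ⟨e, s⟩⟩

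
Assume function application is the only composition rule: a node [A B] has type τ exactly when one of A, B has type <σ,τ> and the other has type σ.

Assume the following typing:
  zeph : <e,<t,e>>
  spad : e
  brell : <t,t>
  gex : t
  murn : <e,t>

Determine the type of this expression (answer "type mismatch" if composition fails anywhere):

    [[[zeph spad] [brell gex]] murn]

t

[zeph spad]: <e,<t,e>> applied to e yields <t,e>.
[brell gex]: <t,t> applied to t yields t.
[[zeph spad] [brell gex]]: <t,e> applied to t yields e.
[[[zeph spad] [brell gex]] murn]: <e,t> applied to e yields t.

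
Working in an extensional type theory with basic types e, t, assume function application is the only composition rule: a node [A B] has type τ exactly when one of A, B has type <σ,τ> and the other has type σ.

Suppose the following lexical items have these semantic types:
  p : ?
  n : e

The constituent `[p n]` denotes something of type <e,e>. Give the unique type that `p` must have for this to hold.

<e,<e,e>>

[p n] must have type <e,e>. The sister n has type e; that is not a function onto <e,e>, so p must be the functor, of type <e,<e,e>>.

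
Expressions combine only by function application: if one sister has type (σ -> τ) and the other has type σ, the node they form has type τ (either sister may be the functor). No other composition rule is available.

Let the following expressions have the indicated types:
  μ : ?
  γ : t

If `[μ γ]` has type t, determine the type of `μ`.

For [μ γ] to have type t with γ of type t, μ must be the function: μ : (t -> t).

(t -> t)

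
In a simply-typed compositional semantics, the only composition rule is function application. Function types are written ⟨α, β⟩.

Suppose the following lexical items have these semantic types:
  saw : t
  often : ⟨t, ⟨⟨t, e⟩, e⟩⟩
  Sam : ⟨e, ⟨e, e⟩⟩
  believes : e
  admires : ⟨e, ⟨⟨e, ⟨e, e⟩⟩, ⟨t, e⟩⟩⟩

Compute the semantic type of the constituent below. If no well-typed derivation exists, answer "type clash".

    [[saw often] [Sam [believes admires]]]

e

At [saw often], often : ⟨t, ⟨⟨t, e⟩, e⟩⟩ takes saw : t, giving ⟨⟨t, e⟩, e⟩.
At [believes admires], admires : ⟨e, ⟨⟨e, ⟨e, e⟩⟩, ⟨t, e⟩⟩⟩ takes believes : e, giving ⟨⟨e, ⟨e, e⟩⟩, ⟨t, e⟩⟩.
At [Sam [believes admires]], [believes admires] : ⟨⟨e, ⟨e, e⟩⟩, ⟨t, e⟩⟩ takes Sam : ⟨e, ⟨e, e⟩⟩, giving ⟨t, e⟩.
At [[saw often] [Sam [believes admires]]], [saw often] : ⟨⟨t, e⟩, e⟩ takes [Sam [believes admires]] : ⟨t, e⟩, giving e.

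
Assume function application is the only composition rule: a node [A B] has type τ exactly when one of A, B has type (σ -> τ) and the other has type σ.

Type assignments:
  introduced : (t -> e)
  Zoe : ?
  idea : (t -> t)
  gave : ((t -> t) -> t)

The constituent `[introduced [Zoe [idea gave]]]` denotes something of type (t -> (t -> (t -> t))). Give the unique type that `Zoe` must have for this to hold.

(t -> ((t -> e) -> (t -> (t -> (t -> t)))))

For [introduced [Zoe [idea gave]]] to have type (t -> (t -> (t -> t))) with introduced of type (t -> e), [Zoe [idea gave]] must be the function: [Zoe [idea gave]] : ((t -> e) -> (t -> (t -> (t -> t)))).
For [Zoe [idea gave]] to have type ((t -> e) -> (t -> (t -> (t -> t)))) with [idea gave] of type t, Zoe must be the function: Zoe : (t -> ((t -> e) -> (t -> (t -> (t -> t))))).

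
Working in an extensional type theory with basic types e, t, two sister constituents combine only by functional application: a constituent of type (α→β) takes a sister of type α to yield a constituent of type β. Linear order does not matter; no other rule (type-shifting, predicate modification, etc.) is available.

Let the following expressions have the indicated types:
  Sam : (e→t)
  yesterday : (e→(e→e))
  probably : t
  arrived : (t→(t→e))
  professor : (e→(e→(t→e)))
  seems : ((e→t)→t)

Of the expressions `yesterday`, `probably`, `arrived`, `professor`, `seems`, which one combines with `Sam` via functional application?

yesterday : (e→(e→e)) — does not combine with Sam.
probably : t — does not combine with Sam.
arrived : (t→(t→e)) — does not combine with Sam.
professor : (e→(e→(t→e))) — does not combine with Sam.
seems — combines: seems : ((e→t)→t) takes Sam : (e→t) as argument, giving t.

seems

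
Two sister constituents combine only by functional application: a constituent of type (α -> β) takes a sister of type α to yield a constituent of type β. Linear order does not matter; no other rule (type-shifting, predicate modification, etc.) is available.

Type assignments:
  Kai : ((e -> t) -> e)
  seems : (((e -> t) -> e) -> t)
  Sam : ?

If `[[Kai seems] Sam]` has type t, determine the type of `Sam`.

[[Kai seems] Sam] must have type t. The sister [Kai seems] has type t; that is not a function onto t, so Sam must be the functor, of type (t -> t).

(t -> t)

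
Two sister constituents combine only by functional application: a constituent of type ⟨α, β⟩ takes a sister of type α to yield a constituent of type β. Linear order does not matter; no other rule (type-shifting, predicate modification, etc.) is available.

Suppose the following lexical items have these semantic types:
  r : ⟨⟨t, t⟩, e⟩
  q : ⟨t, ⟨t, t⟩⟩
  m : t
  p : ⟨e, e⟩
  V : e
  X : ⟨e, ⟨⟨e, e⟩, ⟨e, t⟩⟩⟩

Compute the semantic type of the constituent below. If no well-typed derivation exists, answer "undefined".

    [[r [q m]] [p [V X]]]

t

[q m]: ⟨t, ⟨t, t⟩⟩ applied to t yields ⟨t, t⟩.
[r [q m]]: ⟨⟨t, t⟩, e⟩ applied to ⟨t, t⟩ yields e.
[V X]: ⟨e, ⟨⟨e, e⟩, ⟨e, t⟩⟩⟩ applied to e yields ⟨⟨e, e⟩, ⟨e, t⟩⟩.
[p [V X]]: ⟨⟨e, e⟩, ⟨e, t⟩⟩ applied to ⟨e, e⟩ yields ⟨e, t⟩.
[[r [q m]] [p [V X]]]: ⟨e, t⟩ applied to e yields t.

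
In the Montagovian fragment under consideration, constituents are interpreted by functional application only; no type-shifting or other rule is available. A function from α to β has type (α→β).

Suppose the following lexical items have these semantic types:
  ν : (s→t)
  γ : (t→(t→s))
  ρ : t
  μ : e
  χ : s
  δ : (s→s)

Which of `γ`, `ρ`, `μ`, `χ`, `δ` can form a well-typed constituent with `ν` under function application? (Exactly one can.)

χ

γ : (t→(t→s)) — no; ν wants s, and γ wants t.
ρ : t — no; ν wants s, and ρ wants nothing (atomic).
μ : e — no; ν wants s, and μ wants nothing (atomic).
χ — combines: ν : (s→t) takes χ : s as argument, giving t.
δ : (s→s) — no; ν wants s, and δ wants s.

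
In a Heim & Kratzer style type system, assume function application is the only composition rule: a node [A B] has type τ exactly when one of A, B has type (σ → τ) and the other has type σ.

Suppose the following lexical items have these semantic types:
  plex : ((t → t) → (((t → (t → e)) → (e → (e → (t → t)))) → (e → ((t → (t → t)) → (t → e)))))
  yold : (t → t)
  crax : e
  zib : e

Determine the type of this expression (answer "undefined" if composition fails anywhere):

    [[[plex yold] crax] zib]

undefined

[plex yold] — plex of type ((t → t) → (((t → (t → e)) → (e → (e → (t → t)))) → (e → ((t → (t → t)) → (t → e))))) combines with yold of type (t → t): type (((t → (t → e)) → (e → (e → (t → t)))) → (e → ((t → (t → t)) → (t → e)))).
[[plex yold] crax]: (((t → (t → e)) → (e → (e → (t → t)))) → (e → ((t → (t → t)) → (t → e)))) with e — neither is a function whose domain matches the other; composition fails here.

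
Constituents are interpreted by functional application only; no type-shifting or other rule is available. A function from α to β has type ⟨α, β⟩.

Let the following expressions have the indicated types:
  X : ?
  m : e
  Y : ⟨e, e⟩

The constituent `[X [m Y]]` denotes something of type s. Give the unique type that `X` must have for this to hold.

For [X [m Y]] to have type s with [m Y] of type e, X must be the function: X : ⟨e, s⟩.

⟨e, s⟩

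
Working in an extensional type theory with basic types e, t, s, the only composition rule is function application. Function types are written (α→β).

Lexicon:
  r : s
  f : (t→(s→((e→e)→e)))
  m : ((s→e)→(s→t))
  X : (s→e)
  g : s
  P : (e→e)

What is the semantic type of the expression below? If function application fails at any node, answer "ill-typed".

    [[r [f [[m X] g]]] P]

e

[m X] — m of type ((s→e)→(s→t)) combines with X of type (s→e): type (s→t).
[[m X] g] — [m X] of type (s→t) combines with g of type s: type t.
[f [[m X] g]] — f of type (t→(s→((e→e)→e))) combines with [[m X] g] of type t: type (s→((e→e)→e)).
[r [f [[m X] g]]] — [f [[m X] g]] of type (s→((e→e)→e)) combines with r of type s: type ((e→e)→e).
[[r [f [[m X] g]]] P] — [r [f [[m X] g]]] of type ((e→e)→e) combines with P of type (e→e): type e.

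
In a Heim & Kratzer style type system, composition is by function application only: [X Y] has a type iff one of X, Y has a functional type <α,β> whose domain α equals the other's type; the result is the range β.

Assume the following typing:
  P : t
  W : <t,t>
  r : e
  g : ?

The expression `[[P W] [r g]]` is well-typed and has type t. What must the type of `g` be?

For [[P W] [r g]] to have type t with [P W] of type t, [r g] must be the function: [r g] : <t,t>.
For [r g] to have type <t,t> with r of type e, g must be the function: g : <e,<t,t>>.

<e,<t,t>>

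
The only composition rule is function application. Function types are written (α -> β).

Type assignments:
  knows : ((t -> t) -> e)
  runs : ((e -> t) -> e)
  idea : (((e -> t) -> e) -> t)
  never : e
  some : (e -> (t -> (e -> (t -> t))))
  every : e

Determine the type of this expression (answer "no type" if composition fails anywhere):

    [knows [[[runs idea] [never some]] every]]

e

At [runs idea], idea : (((e -> t) -> e) -> t) takes runs : ((e -> t) -> e), giving t.
At [never some], some : (e -> (t -> (e -> (t -> t)))) takes never : e, giving (t -> (e -> (t -> t))).
At [[runs idea] [never some]], [never some] : (t -> (e -> (t -> t))) takes [runs idea] : t, giving (e -> (t -> t)).
At [[[runs idea] [never some]] every], [[runs idea] [never some]] : (e -> (t -> t)) takes every : e, giving (t -> t).
At [knows [[[runs idea] [never some]] every]], knows : ((t -> t) -> e) takes [[[runs idea] [never some]] every] : (t -> t), giving e.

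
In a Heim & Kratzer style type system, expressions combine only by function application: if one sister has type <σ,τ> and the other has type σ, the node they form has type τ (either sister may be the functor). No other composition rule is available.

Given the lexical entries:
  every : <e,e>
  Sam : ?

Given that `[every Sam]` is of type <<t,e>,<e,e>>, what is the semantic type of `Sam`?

[every Sam] is required to be <<t,e>,<e,e>>. every : <e,e> cannot yield <<t,e>,<e,e>> as functor, so Sam : <<e,e>,<<t,e>,<e,e>>>.

<<e,e>,<<t,e>,<e,e>>>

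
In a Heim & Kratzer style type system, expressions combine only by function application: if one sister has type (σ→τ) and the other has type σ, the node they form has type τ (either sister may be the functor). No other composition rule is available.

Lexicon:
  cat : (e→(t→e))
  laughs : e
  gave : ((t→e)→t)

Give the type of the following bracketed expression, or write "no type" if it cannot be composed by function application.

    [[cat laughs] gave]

[cat laughs]: (e→(t→e)) applied to e yields (t→e).
[[cat laughs] gave]: ((t→e)→t) applied to (t→e) yields t.

t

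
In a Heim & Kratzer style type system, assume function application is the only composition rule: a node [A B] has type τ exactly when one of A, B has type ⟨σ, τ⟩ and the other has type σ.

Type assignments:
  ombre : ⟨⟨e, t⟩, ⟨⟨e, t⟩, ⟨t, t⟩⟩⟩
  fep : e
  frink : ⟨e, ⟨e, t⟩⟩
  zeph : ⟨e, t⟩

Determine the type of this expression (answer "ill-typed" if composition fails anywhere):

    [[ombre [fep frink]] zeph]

[fep frink]: functor frink : ⟨e, ⟨e, t⟩⟩, argument fep : e; result ⟨e, t⟩.
[ombre [fep frink]]: functor ombre : ⟨⟨e, t⟩, ⟨⟨e, t⟩, ⟨t, t⟩⟩⟩, argument [fep frink] : ⟨e, t⟩; result ⟨⟨e, t⟩, ⟨t, t⟩⟩.
[[ombre [fep frink]] zeph]: functor [ombre [fep frink]] : ⟨⟨e, t⟩, ⟨t, t⟩⟩, argument zeph : ⟨e, t⟩; result ⟨t, t⟩.

⟨t, t⟩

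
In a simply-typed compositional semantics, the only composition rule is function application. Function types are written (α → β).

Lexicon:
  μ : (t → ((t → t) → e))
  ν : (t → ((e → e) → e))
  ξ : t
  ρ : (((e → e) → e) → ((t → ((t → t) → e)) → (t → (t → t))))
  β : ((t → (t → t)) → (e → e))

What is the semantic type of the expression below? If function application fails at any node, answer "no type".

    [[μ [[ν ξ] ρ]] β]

(e → e)

[ν ξ]: functor ν : (t → ((e → e) → e)), argument ξ : t; result ((e → e) → e).
[[ν ξ] ρ]: functor ρ : (((e → e) → e) → ((t → ((t → t) → e)) → (t → (t → t)))), argument [ν ξ] : ((e → e) → e); result ((t → ((t → t) → e)) → (t → (t → t))).
[μ [[ν ξ] ρ]]: functor [[ν ξ] ρ] : ((t → ((t → t) → e)) → (t → (t → t))), argument μ : (t → ((t → t) → e)); result (t → (t → t)).
[[μ [[ν ξ] ρ]] β]: functor β : ((t → (t → t)) → (e → e)), argument [μ [[ν ξ] ρ]] : (t → (t → t)); result (e → e).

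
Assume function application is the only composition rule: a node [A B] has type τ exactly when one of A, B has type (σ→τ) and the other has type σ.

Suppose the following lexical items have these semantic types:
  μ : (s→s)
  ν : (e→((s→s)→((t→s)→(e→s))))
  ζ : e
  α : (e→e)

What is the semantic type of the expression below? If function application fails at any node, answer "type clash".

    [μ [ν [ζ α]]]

((t→s)→(e→s))

[ζ α]: functor α : (e→e), argument ζ : e; result e.
[ν [ζ α]]: functor ν : (e→((s→s)→((t→s)→(e→s)))), argument [ζ α] : e; result ((s→s)→((t→s)→(e→s))).
[μ [ν [ζ α]]]: functor [ν [ζ α]] : ((s→s)→((t→s)→(e→s))), argument μ : (s→s); result ((t→s)→(e→s)).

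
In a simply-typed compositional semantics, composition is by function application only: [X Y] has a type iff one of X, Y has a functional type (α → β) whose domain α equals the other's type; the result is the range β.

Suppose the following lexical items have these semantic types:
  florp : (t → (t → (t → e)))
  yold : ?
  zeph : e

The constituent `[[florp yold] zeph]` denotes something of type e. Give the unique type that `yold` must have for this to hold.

[[florp yold] zeph] must have type e. The sister zeph has type e; that is not a function onto e, so [florp yold] must be the functor, of type (e → e).
[florp yold] must have type (e → e). The sister florp has type (t → (t → (t → e))); that is not a function onto (e → e), so yold must be the functor, of type ((t → (t → (t → e))) → (e → e)).

((t → (t → (t → e))) → (e → e))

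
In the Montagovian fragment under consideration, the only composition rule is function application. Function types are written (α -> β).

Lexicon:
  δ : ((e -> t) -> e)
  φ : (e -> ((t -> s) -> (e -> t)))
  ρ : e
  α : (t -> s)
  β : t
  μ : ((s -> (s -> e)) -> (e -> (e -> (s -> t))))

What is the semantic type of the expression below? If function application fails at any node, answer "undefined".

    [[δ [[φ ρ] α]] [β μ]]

[φ ρ]: functor φ : (e -> ((t -> s) -> (e -> t))), argument ρ : e; result ((t -> s) -> (e -> t)).
[[φ ρ] α]: functor [φ ρ] : ((t -> s) -> (e -> t)), argument α : (t -> s); result (e -> t).
[δ [[φ ρ] α]]: functor δ : ((e -> t) -> e), argument [[φ ρ] α] : (e -> t); result e.
[β μ]: t and ((s -> (s -> e)) -> (e -> (e -> (s -> t)))) cannot combine by function application — type clash.

undefined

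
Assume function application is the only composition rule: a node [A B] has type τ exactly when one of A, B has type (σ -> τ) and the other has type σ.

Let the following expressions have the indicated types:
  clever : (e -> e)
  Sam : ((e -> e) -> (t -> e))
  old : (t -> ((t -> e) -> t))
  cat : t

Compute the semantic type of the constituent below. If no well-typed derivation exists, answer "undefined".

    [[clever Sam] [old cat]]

t

[clever Sam]: functor Sam : ((e -> e) -> (t -> e)), argument clever : (e -> e); result (t -> e).
[old cat]: functor old : (t -> ((t -> e) -> t)), argument cat : t; result ((t -> e) -> t).
[[clever Sam] [old cat]]: functor [old cat] : ((t -> e) -> t), argument [clever Sam] : (t -> e); result t.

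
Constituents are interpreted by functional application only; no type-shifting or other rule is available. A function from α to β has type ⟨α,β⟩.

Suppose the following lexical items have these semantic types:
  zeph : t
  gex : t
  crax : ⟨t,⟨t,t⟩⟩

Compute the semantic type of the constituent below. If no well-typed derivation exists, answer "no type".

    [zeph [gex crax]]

[gex crax]: functor crax : ⟨t,⟨t,t⟩⟩, argument gex : t; result ⟨t,t⟩.
[zeph [gex crax]]: functor [gex crax] : ⟨t,t⟩, argument zeph : t; result t.

t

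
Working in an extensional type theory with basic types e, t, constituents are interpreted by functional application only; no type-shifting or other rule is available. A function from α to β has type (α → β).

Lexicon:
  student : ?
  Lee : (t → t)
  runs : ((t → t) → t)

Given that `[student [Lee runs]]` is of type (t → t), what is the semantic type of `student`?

(t → (t → t))

For [student [Lee runs]] to have type (t → t) with [Lee runs] of type t, student must be the function: student : (t → (t → t)).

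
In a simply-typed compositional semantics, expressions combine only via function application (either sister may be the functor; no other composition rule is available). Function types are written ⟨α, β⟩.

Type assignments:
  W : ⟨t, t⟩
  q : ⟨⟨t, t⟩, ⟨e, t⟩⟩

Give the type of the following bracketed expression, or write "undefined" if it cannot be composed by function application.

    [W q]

⟨e, t⟩

[W q]: functor q : ⟨⟨t, t⟩, ⟨e, t⟩⟩, argument W : ⟨t, t⟩; result ⟨e, t⟩.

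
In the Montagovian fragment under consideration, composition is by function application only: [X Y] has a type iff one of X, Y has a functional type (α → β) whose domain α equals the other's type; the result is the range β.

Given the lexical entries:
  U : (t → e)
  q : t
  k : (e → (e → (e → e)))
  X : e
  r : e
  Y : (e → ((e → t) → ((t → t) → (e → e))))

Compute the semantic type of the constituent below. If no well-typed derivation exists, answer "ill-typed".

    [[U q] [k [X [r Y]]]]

ill-typed

[U q] — U of type (t → e) combines with q of type t: type e.
[r Y] — Y of type (e → ((e → t) → ((t → t) → (e → e)))) combines with r of type e: type ((e → t) → ((t → t) → (e → e))).
[X [r Y]]: e and ((e → t) → ((t → t) → (e → e))) cannot combine by function application — type clash.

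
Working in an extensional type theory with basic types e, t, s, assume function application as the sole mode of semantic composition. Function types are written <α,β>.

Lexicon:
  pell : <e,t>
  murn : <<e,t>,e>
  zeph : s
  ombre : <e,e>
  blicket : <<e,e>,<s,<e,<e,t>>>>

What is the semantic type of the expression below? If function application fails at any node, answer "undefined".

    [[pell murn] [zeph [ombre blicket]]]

<e,t>

[pell murn] — murn of type <<e,t>,e> combines with pell of type <e,t>: type e.
[ombre blicket] — blicket of type <<e,e>,<s,<e,<e,t>>>> combines with ombre of type <e,e>: type <s,<e,<e,t>>>.
[zeph [ombre blicket]] — [ombre blicket] of type <s,<e,<e,t>>> combines with zeph of type s: type <e,<e,t>>.
[[pell murn] [zeph [ombre blicket]]] — [zeph [ombre blicket]] of type <e,<e,t>> combines with [pell murn] of type e: type <e,t>.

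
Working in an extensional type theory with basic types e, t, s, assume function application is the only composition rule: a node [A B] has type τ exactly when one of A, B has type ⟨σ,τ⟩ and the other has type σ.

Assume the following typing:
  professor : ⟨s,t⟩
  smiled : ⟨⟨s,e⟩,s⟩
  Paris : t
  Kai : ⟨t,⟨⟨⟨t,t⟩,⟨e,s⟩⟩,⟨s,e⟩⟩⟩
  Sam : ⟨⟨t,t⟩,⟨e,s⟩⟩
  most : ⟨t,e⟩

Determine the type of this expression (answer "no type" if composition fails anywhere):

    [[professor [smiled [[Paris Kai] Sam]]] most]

e

[Paris Kai]: ⟨t,⟨⟨⟨t,t⟩,⟨e,s⟩⟩,⟨s,e⟩⟩⟩ applied to t yields ⟨⟨⟨t,t⟩,⟨e,s⟩⟩,⟨s,e⟩⟩.
[[Paris Kai] Sam]: ⟨⟨⟨t,t⟩,⟨e,s⟩⟩,⟨s,e⟩⟩ applied to ⟨⟨t,t⟩,⟨e,s⟩⟩ yields ⟨s,e⟩.
[smiled [[Paris Kai] Sam]]: ⟨⟨s,e⟩,s⟩ applied to ⟨s,e⟩ yields s.
[professor [smiled [[Paris Kai] Sam]]]: ⟨s,t⟩ applied to s yields t.
[[professor [smiled [[Paris Kai] Sam]]] most]: ⟨t,e⟩ applied to t yields e.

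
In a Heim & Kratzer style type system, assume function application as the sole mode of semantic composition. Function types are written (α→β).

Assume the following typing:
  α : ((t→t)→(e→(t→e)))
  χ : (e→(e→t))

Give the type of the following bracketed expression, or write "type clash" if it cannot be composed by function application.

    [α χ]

[α χ]: ((t→t)→(e→(t→e))) with (e→(e→t)) — neither is a function whose domain matches the other; composition fails here.

type clash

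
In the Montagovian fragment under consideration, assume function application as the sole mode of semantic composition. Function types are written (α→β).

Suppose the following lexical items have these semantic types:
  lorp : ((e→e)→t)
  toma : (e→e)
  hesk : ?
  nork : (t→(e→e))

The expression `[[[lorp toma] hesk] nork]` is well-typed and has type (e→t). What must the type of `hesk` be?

[[[lorp toma] hesk] nork] is required to be (e→t). nork : (t→(e→e)) cannot yield (e→t) as functor, so [[lorp toma] hesk] : ((t→(e→e))→(e→t)).
[[lorp toma] hesk] is required to be ((t→(e→e))→(e→t)). [lorp toma] : t cannot yield ((t→(e→e))→(e→t)) as functor, so hesk : (t→((t→(e→e))→(e→t))).

(t→((t→(e→e))→(e→t)))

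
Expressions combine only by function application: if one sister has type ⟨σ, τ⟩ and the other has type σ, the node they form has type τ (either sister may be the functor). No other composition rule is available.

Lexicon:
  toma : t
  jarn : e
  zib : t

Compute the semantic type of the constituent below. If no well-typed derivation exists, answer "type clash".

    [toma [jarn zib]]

[jarn zib]: e with t — neither is a function whose domain matches the other; composition fails here.

type clash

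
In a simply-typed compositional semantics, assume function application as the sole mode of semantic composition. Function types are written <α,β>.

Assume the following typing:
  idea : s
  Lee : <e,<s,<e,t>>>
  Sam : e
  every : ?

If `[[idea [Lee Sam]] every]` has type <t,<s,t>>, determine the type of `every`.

[[idea [Lee Sam]] every] is required to be <t,<s,t>>. [idea [Lee Sam]] : <e,t> cannot yield <t,<s,t>> as functor, so every : <<e,t>,<t,<s,t>>>.

<<e,t>,<t,<s,t>>>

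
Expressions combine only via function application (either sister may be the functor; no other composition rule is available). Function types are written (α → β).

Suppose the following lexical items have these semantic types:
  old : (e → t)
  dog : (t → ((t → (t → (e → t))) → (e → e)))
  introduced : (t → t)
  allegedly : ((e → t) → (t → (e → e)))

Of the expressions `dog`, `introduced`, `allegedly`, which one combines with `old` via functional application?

allegedly

dog : (t → ((t → (t → (e → t))) → (e → e))) — old needs e; dog needs t; neither fits.
introduced : (t → t) — old needs e; introduced needs t; neither fits.
allegedly — combines: allegedly : ((e → t) → (t → (e → e))) takes old : (e → t) as argument, giving (t → (e → e)).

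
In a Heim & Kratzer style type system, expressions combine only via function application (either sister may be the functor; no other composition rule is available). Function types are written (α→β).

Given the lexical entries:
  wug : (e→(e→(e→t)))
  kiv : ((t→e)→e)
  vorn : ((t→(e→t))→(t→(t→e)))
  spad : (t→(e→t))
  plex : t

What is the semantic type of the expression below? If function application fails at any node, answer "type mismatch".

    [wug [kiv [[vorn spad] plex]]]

At [vorn spad], vorn : ((t→(e→t))→(t→(t→e))) takes spad : (t→(e→t)), giving (t→(t→e)).
At [[vorn spad] plex], [vorn spad] : (t→(t→e)) takes plex : t, giving (t→e).
At [kiv [[vorn spad] plex]], kiv : ((t→e)→e) takes [[vorn spad] plex] : (t→e), giving e.
At [wug [kiv [[vorn spad] plex]]], wug : (e→(e→(e→t))) takes [kiv [[vorn spad] plex]] : e, giving (e→(e→t)).

(e→(e→t))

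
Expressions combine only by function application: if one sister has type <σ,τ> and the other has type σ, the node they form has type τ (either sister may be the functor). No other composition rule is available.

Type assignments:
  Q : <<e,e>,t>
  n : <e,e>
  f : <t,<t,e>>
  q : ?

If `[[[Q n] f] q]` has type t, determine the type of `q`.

<<t,e>,t>

[[[Q n] f] q] is required to be t. [[Q n] f] : <t,e> cannot yield t as functor, so q : <<t,e>,t>.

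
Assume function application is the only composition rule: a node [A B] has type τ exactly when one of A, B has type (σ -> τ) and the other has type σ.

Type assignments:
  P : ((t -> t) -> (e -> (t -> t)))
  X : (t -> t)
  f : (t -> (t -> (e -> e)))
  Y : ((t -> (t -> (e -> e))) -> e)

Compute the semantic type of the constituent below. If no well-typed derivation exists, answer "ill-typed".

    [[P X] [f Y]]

At [P X], P : ((t -> t) -> (e -> (t -> t))) takes X : (t -> t), giving (e -> (t -> t)).
At [f Y], Y : ((t -> (t -> (e -> e))) -> e) takes f : (t -> (t -> (e -> e))), giving e.
At [[P X] [f Y]], [P X] : (e -> (t -> t)) takes [f Y] : e, giving (t -> t).

(t -> t)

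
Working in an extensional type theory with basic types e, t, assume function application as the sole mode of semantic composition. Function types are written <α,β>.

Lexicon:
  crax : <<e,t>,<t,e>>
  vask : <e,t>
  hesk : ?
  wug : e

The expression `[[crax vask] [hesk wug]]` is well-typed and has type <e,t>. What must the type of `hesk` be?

<e,<<t,e>,<e,t>>>

At [[crax vask] [hesk wug]] (required: <e,t>): [crax vask] is <t,e>, which is not a function with range <e,t>; hence [hesk wug] is the functor — type <<t,e>,<e,t>>.
At [hesk wug] (required: <<t,e>,<e,t>>): wug is e, which is not a function with range <<t,e>,<e,t>>; hence hesk is the functor — type <e,<<t,e>,<e,t>>>.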